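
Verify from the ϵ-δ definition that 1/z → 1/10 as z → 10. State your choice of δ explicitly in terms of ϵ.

δ = min(5, 50ϵ)

Suppose ϵ > 0. We seek δ > 0 such that 0 < |z − 10| < δ implies |1/z − (1/10)| < ϵ.
|1/z − (1/10)| = |10 − z|/(10·|z|) = |z − 10|/(10|z|).
Require δ ≤ 5 so that |z| > 10 − 5 = 5, hence 10|z| > 50.
Then |1/z − (1/10)| < |z − 10|/50, which is < ϵ when |z − 10| < 50ϵ.
Take δ = min(5, 50ϵ). Then 0 < |z − 10| < δ gives both |z − 10| < 5 and |z − 10| < 50ϵ, so |1/z − (1/10)| < ϵ.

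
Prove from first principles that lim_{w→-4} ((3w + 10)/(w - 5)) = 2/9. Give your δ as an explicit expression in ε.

δ = min(9/2, (81/50)ε)

Let ε > 0. We want δ > 0 with 0 < |w + 4| < δ ⇒ |(3w + 10)/(w - 5) − (2/9)| < ε.
Combining over a common denominator, (3w + 10)/(w - 5) − (2/9) = [(3w + 10)·(-9) − (-2)·(w - 5)] / [(-9)·(w - 5)] = -25(w + 4) / ((-9)(w - 5)).
So |(3w + 10)/(w - 5) − (2/9)| = 25|w + 4| / (9·|w − 5|).
Restrict δ ≤ 9/2. Then |w + 4| < 9/2 gives |w − 5| = |(w + 4) + (-9)| ≥ 9 − 9/2 = 9/2.
Hence |(3w + 10)/(w - 5) − (2/9)| < 25|w + 4|/(9·(9/2)) = (50/81)|w + 4|, which is < ε once |w + 4| < (81/50)ε.
Take δ = min(9/2, (81/50)ε). Then 0 < |w + 4| < δ forces both bounds, so |(3w + 10)/(w - 5) − (2/9)| < ε.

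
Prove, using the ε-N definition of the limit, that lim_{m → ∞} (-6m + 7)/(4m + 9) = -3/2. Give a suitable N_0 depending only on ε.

Suppose ε > 0. For m ≥ 1, |(-6m + 7)/(4m + 9) + 3/2| = |82|/(4(4m + 9)) = 82/(4(4m + 9)).
Since 4m + 9 ≥ 4m for m ≥ 1, this is ≤ 82/(4·4m) = (41/8)/m.
So |(-6m + 7)/(4m + 9) + 3/2| < ε whenever m > (41/8)/ε.
Take N_0 = (41/8)/ε. If m > N_0 then |(-6m + 7)/(4m + 9) + 3/2| ≤ (41/8)/m < ε.

N_0 = (41/8)/ε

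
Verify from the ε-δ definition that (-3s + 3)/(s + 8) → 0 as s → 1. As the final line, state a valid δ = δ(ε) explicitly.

δ = min(9/2, (3/2)ε)

Let ε > 0. We want δ > 0 with 0 < |s − 1| < δ ⇒ |(-3s + 3)/(s + 8) − 0| < ε.
Combining over a common denominator, (-3s + 3)/(s + 8) − 0 = [(-3s + 3)·9 − 0·(s + 8)] / [9·(s + 8)] = -27(s − 1) / (9(s + 8)).
So |(-3s + 3)/(s + 8) − 0| = 27|s − 1| / (9·|s + 8|).
Require δ ≤ 9/2, so |s + 8| ≥ |9| − |s − 1| > 9 − 9/2 = 9/2.
Hence |(-3s + 3)/(s + 8) − 0| < 27|s − 1|/(9·(9/2)) = (2/3)|s − 1|, which is < ε once |s − 1| < (3/2)ε.
Take δ = min(9/2, (3/2)ε). Then 0 < |s − 1| < δ forces both bounds, so |(-3s + 3)/(s + 8) − 0| < ε.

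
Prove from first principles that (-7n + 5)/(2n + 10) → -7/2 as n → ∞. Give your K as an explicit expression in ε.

K = 20/ε

Fix ε > 0. For n ≥ 1, |(-7n + 5)/(2n + 10) + 7/2| = |80|/(2(2n + 10)) = 80/(2(2n + 10)).
Since 2n + 10 ≥ 2n for n ≥ 1, this is ≤ 80/(2·2n) = 20/n.
So |(-7n + 5)/(2n + 10) + 7/2| < ε whenever n > 20/ε.
Take K = 20/ε. If n > K then |(-7n + 5)/(2n + 10) + 7/2| ≤ 20/n < ε.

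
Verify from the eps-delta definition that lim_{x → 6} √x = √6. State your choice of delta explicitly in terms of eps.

Let eps > 0 be given. We want delta > 0 such that 0 < |x − 6| < delta implies |√x − √6| < eps.
Multiplying by the conjugate, |√x − √6| = |x − 6|/(√x + √6).
Restrict delta ≤ 6 so that |x − 6| < 6 forces x > 0, and then √x + √6 > √6.
Hence |√x − √6| < |x − 6|/√6, which is < eps once |x − 6| < √6·eps.
Take delta = min(6, √6·eps). If 0 < |x − 6| < delta then x > 0 and |√x − √6| < |x − 6|/√6 < eps.

delta = min(6, √6·eps)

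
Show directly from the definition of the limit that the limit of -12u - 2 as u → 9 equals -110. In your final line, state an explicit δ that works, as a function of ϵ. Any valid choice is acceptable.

δ = ϵ/12

Suppose ϵ > 0. We need δ > 0 so that 0 < |u − 9| < δ implies |(-12u - 2) + 110| < ϵ.
|(-12u - 2) + 110| = |-12u + 108| = 12|u − 9|.
Thus it suffices that |u − 9| < ϵ/12.
Choosing δ = ϵ/12 gives |(-12u - 2) + 110| = 12|u − 9| < ϵ whenever |u − 9| < δ.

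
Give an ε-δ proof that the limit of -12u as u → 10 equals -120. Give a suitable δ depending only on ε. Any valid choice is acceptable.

δ = ε/12

Fix ε > 0. We need δ > 0 so that 0 < |u − 10| < δ implies |(-12u) + 120| < ε.
Since (-12u) + 120 = -12(u − 10), we have |(-12u) + 120| = 12|u − 10|.
Thus it suffices that |u − 10| < ε/12.
Take δ = ε/12. If 0 < |u − 10| < δ then |(-12u) + 120| = 12|u − 10| < 12·(ε/12) = ε.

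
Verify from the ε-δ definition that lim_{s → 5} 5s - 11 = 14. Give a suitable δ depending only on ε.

δ = ε/5

Fix ε > 0. We need δ > 0 so that 0 < |s − 5| < δ implies |(5s - 11) − 14| < ε.
Since (5s - 11) − 14 = 5(s − 5), we have |(5s - 11) − 14| = 5|s − 5|.
Thus it suffices that |s − 5| < ε/5.
Choosing δ = ε/5 gives |(5s - 11) − 14| = 5|s − 5| < ε whenever |s − 5| < δ.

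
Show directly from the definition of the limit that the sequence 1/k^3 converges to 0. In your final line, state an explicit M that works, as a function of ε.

Let ε > 0 be given. For k ≥ 1, |1/k^3 − 0| = 1/k^3.
1/k^3 < ε ⇔ k^3 > 1/ε ⇔ k > (1/ε)^{1/3}.
Take M = (1/ε)^{1/3}. Then k > M implies 1/k^3 < ε.

M = (1/ε)^{1/3}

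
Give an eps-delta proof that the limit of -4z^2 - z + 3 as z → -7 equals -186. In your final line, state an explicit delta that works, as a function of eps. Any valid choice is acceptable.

Suppose eps > 0. We want delta > 0 such that 0 < |z + 7| < delta implies |(-4z^2 - z + 3) + 186| < eps.
(-4z^2 - z + 3) + 186 = -4z^2 - z + 189 = (z + 7)(-4z + 27).
So |(-4z^2 - z + 3) + 186| = |z + 7|·|-4z + 27|.
Assume first that |z + 7| < 1, so |z| < 8. Then |-4z + 27| ≤ 4·8 + 27 = 59.
Hence |(-4z^2 - z + 3) + 186| ≤ 59|z + 7| < eps provided |z + 7| < eps/59.
Choosing delta = min(1, eps/59) ensures both conditions, hence |(-4z^2 - z + 3) + 186| < eps.

delta = min(1, eps/59)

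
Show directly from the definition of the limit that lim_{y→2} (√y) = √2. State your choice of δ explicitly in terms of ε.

δ = min(2, √2·ε)

Let ε > 0. We want δ > 0 such that 0 < |y − 2| < δ implies |√y − √2| < ε.
Rationalise: √y − √2 = (y − 2)/(√y + √2), so |√y − √2| = |y − 2|/(√y + √2).
Restrict δ ≤ 2 so that |y − 2| < 2 forces y > 0, and then √y + √2 > √2.
Hence |√y − √2| < |y − 2|/√2, which is < ε once |y − 2| < √2·ε.
Take δ = min(2, √2·ε). If 0 < |y − 2| < δ then y > 0 and |√y − √2| < |y − 2|/√2 < ε.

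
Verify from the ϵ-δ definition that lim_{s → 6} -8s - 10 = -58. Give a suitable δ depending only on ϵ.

Suppose ϵ > 0. We need δ > 0 so that 0 < |s − 6| < δ implies |(-8s - 10) + 58| < ϵ.
Since (-8s - 10) + 58 = -8(s − 6), we have |(-8s - 10) + 58| = 8|s − 6|.
So 8|s − 6| < ϵ exactly when |s − 6| < ϵ/8.
Choosing δ = ϵ/8 gives |(-8s - 10) + 58| = 8|s − 6| < ϵ whenever |s − 6| < δ.

δ = ϵ/8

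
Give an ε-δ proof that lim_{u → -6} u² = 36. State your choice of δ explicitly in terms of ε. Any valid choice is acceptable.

δ = min(2, ε/14)

Let ε > 0. We seek δ > 0 with 0 < |u + 6| < δ ⇒ |u² − 36| < ε.
Factor: u² − 36 = (u + 6)(u - 6), so |u² − 36| = |u + 6|·|u - 6|.
Impose δ ≤ 2 so that |u| < 8; then |u - 6| ≤ 14.
Hence |u² − 36| ≤ 14|u + 6|, which is < ε once |u + 6| < ε/14.
Take δ = min(2, ε/14). If 0 < |u + 6| < δ then both bounds hold and |u² − 36| ≤ 14|u + 6| < 14·(ε/14) = ε.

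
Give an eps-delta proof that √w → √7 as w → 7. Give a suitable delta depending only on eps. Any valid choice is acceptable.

Let eps > 0. We want delta > 0 such that 0 < |w − 7| < delta implies |√w − √7| < eps.
Rationalise: √w − √7 = (w − 7)/(√w + √7), so |√w − √7| = |w − 7|/(√w + √7).
Restrict delta ≤ 7 so that |w − 7| < 7 forces w > 0, and then √w + √7 > √7.
Hence |√w − √7| < |w − 7|/√7, which is < eps once |w − 7| < √7·eps.
Take delta = min(7, √7·eps). If 0 < |w − 7| < delta then w > 0 and |√w − √7| < |w − 7|/√7 < eps.

delta = min(7, √7·eps)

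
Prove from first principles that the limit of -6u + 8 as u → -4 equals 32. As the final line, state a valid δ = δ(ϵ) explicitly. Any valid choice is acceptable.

Let ϵ > 0. We need δ > 0 so that 0 < |u + 4| < δ implies |(-6u + 8) − 32| < ϵ.
Since (-6u + 8) − 32 = -6(u + 4), we have |(-6u + 8) − 32| = 6|u + 4|.
So 6|u + 4| < ϵ exactly when |u + 4| < ϵ/6.
Take δ = ϵ/6. If 0 < |u + 4| < δ then |(-6u + 8) − 32| = 6|u + 4| < 6·(ϵ/6) = ϵ.

δ = ϵ/6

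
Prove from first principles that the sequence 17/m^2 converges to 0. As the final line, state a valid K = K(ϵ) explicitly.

Let ϵ > 0. For m ≥ 1, |17/m^2 − 0| = 17/m^2.
17/m^2 < ϵ ⇔ m^2 > 17/ϵ ⇔ m > (17/ϵ)^{1/2}.
Take K = (17/ϵ)^{1/2}. Then m > K implies 17/m^2 < ϵ.

K = (17/ϵ)^{1/2}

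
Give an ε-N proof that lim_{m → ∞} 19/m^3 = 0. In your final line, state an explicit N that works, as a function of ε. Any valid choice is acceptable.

N = (19/ε)^{1/3}

Let ε > 0. For m ≥ 1, |19/m^3 − 0| = 19/m^3.
19/m^3 < ε ⇔ m^3 > 19/ε ⇔ m > (19/ε)^{1/3}.
Take N = (19/ε)^{1/3}. Then m > N implies 19/m^3 < ε.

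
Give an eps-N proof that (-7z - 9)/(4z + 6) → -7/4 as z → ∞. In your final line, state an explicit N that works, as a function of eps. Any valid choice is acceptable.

Fix eps > 0. We seek N > 0 such that z > N implies |(-7z - 9)/(4z + 6) + 7/4| < eps.
(-7z - 9)/(4z + 6) + 7/4 = (4(-7z - 9) − (-7)(4z + 6)) / (4(4z + 6)) = 6/(4(4z + 6)).
For z > 0 we have 4z + 6 > 4z, so |(-7z - 9)/(4z + 6) + 7/4| = 6/(4(4z + 6)) < 6/(4·4z) = (3/8)/z.
Thus |(-7z - 9)/(4z + 6) + 7/4| < eps whenever z > (3/8)/eps.
Take N = (3/8)/eps. If z > N then |(-7z - 9)/(4z + 6) + 7/4| < (3/8)/z < eps.

N = (3/8)/eps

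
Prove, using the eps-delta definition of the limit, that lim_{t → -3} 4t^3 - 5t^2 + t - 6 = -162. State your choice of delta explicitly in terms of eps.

delta = min(2, eps/237)

Let eps > 0. We want delta > 0 such that 0 < |t + 3| < delta implies |(4t^3 - 5t^2 + t - 6) + 162| < eps.
(4t^3 - 5t^2 + t - 6) + 162 = 4t^3 - 5t^2 + t + 156 = (t + 3)(4t^2 - 17t + 52).
So |(4t^3 - 5t^2 + t - 6) + 162| = |t + 3|·|4t^2 - 17t + 52|.
Assume first that |t + 3| < 2, so |t| < 5. Then |4t^2 - 17t + 52| ≤ 4·5^2 + 17·5 + 52 = 237.
Hence |(4t^3 - 5t^2 + t - 6) + 162| ≤ 237|t + 3| < eps provided |t + 3| < eps/237.
Take delta = min(2, eps/237). Then 0 < |t + 3| < delta gives both |t + 3| < 2 and |t + 3| < eps/237, so |(4t^3 - 5t^2 + t - 6) + 162| < eps.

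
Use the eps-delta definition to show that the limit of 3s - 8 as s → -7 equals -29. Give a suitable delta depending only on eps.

delta = eps/3

Let eps > 0 be given. We need delta > 0 so that 0 < |s + 7| < delta implies |(3s - 8) + 29| < eps.
|(3s - 8) + 29| = |3s + 21| = 3|s + 7|.
So 3|s + 7| < eps exactly when |s + 7| < eps/3.
Choosing delta = eps/3 gives |(3s - 8) + 29| = 3|s + 7| < eps whenever |s + 7| < delta.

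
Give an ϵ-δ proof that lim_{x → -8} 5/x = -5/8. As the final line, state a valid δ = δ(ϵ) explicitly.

δ = min(4, (32/5)ϵ)

Fix ϵ > 0. We seek δ > 0 such that 0 < |x + 8| < δ implies |5/x + 5/8| < ϵ.
|5/x + 5/8| = 5·|-8 − x|/(8·|x|) = 5|x + 8|/(8|x|).
Require δ ≤ 4 so that |x| > 8 − 4 = 4, hence 8|x| > 32.
Then |5/x + 5/8| < 5|x + 8|/32, which is < ϵ when |x + 8| < (32/5)ϵ.
Take δ = min(4, (32/5)ϵ). Then 0 < |x + 8| < δ gives both |x + 8| < 4 and |x + 8| < (32/5)ϵ, so |5/x + 5/8| < ϵ.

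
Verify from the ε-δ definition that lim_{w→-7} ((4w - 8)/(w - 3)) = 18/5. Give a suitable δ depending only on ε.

Suppose ε > 0. We want δ > 0 with 0 < |w + 7| < δ ⇒ |(4w - 8)/(w - 3) − (18/5)| < ε.
Combining over a common denominator, (4w - 8)/(w - 3) − (18/5) = [(4w - 8)·(-10) − (-36)·(w - 3)] / [(-10)·(w - 3)] = -4(w + 7) / ((-10)(w - 3)).
So |(4w - 8)/(w - 3) − (18/5)| = 4|w + 7| / (10·|w − 3|).
Require δ ≤ 5, so |w − 3| ≥ |-10| − |w + 7| > 10 − 5 = 5.
Hence |(4w - 8)/(w - 3) − (18/5)| < 4|w + 7|/(10·5) = (2/25)|w + 7|, which is < ε once |w + 7| < (25/2)ε.
Take δ = min(5, (25/2)ε). Then 0 < |w + 7| < δ forces both bounds, so |(4w - 8)/(w - 3) − (18/5)| < ε.

δ = min(5, (25/2)ε)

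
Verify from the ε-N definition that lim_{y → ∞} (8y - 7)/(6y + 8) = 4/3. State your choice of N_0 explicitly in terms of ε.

N_0 = (53/18)/ε

Fix ε > 0. We seek N_0 > 0 such that y > N_0 implies |(8y - 7)/(6y + 8) − (4/3)| < ε.
(8y - 7)/(6y + 8) − (4/3) = (6(8y - 7) − 8(6y + 8)) / (6(6y + 8)) = -106/(6(6y + 8)).
For y > 0 we have 6y + 8 > 6y, so |(8y - 7)/(6y + 8) − (4/3)| = 106/(6(6y + 8)) < 106/(6·6y) = (53/18)/y.
Thus |(8y - 7)/(6y + 8) − (4/3)| < ε whenever y > (53/18)/ε.
Take N_0 = (53/18)/ε. If y > N_0 then |(8y - 7)/(6y + 8) − (4/3)| < (53/18)/y < ε.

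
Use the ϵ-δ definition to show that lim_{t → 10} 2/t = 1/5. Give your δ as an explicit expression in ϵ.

δ = min(5, 25ϵ)

Fix ϵ > 0. We seek δ > 0 such that 0 < |t − 10| < δ implies |2/t − (1/5)| < ϵ.
|2/t − (1/5)| = 2·|10 − t|/(10·|t|) = 2|t − 10|/(10|t|).
Restrict δ ≤ 5. Then |t − 10| < 5 gives |t| > 5, so 10|t| > 50.
Then |2/t − (1/5)| < 2|t − 10|/50, which is < ϵ when |t − 10| < 25ϵ.
Take δ = min(5, 25ϵ). Then 0 < |t − 10| < δ gives both |t − 10| < 5 and |t − 10| < 25ϵ, so |2/t − (1/5)| < ϵ.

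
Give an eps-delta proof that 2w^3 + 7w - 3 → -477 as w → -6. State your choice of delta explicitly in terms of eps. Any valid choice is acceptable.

delta = min(1, eps/261)

Let eps > 0. We want delta > 0 such that 0 < |w + 6| < delta implies |(2w^3 + 7w - 3) + 477| < eps.
(2w^3 + 7w - 3) + 477 = 2w^3 + 7w + 474 = (w + 6)(2w^2 - 12w + 79).
So |(2w^3 + 7w - 3) + 477| = |w + 6|·|2w^2 - 12w + 79|.
Assume first that |w + 6| < 1, so |w| < 7. Then |2w^2 - 12w + 79| ≤ 2·7^2 + 12·7 + 79 = 261.
Hence |(2w^3 + 7w - 3) + 477| ≤ 261|w + 6| < eps provided |w + 6| < eps/261.
Choosing delta = min(1, eps/261) ensures both conditions, hence |(2w^3 + 7w - 3) + 477| < eps.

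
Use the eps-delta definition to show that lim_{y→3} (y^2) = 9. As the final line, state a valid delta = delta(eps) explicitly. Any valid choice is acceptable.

delta = min(2, eps/8)

Fix eps > 0. We seek delta > 0 with 0 < |y − 3| < delta ⇒ |y^2 − 9| < eps.
Factor: y^2 − 9 = (y − 3)(y + 3), so |y^2 − 9| = |y − 3|·|y + 3|.
Restrict delta ≤ 2. Then |y − 3| < 2 gives |y| < 5, so by the triangle inequality |y + 3| ≤ 5 + 3 = 8.
Hence |y^2 − 9| ≤ 8|y − 3|, which is < eps once |y − 3| < eps/8.
Take delta = min(2, eps/8). If 0 < |y − 3| < delta then both bounds hold and |y^2 − 9| ≤ 8|y − 3| < 8·(eps/8) = eps.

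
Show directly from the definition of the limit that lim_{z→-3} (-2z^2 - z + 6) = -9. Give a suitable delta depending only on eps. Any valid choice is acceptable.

Suppose eps > 0. We want delta > 0 such that 0 < |z + 3| < delta implies |(-2z^2 - z + 6) + 9| < eps.
(-2z^2 - z + 6) + 9 = -2z^2 - z + 15 = (z + 3)(-2z + 5).
So |(-2z^2 - z + 6) + 9| = |z + 3|·|-2z + 5|.
Assume first that |z + 3| < 2, so |z| < 5. Then |-2z + 5| ≤ 2·5 + 5 = 15.
Hence |(-2z^2 - z + 6) + 9| ≤ 15|z + 3| < eps provided |z + 3| < eps/15.
Take delta = min(2, eps/15). Then 0 < |z + 3| < delta gives both |z + 3| < 2 and |z + 3| < eps/15, so |(-2z^2 - z + 6) + 9| < eps.

delta = min(2, eps/15)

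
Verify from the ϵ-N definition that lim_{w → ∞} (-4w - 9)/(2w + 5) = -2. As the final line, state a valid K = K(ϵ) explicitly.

K = (1/2)/ϵ

Suppose ϵ > 0. We seek K > 0 such that w > K implies |(-4w - 9)/(2w + 5) + 2| < ϵ.
(-4w - 9)/(2w + 5) + 2 = (2(-4w - 9) − (-4)(2w + 5)) / (2(2w + 5)) = 2/(2(2w + 5)).
For w > 0 we have 2w + 5 > 2w, so |(-4w - 9)/(2w + 5) + 2| = 2/(2(2w + 5)) < 2/(2·2w) = (1/2)/w.
Thus |(-4w - 9)/(2w + 5) + 2| < ϵ whenever w > (1/2)/ϵ.
Take K = (1/2)/ϵ. If w > K then |(-4w - 9)/(2w + 5) + 2| < (1/2)/w < ϵ.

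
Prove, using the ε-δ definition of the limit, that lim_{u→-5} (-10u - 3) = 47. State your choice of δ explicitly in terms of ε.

δ = ε/10

Let ε > 0 be given. We need δ > 0 so that 0 < |u + 5| < δ implies |(-10u - 3) − 47| < ε.
|(-10u - 3) − 47| = |-10u - 50| = 10|u + 5|.
So 10|u + 5| < ε exactly when |u + 5| < ε/10.
Take δ = ε/10. If 0 < |u + 5| < δ then |(-10u - 3) − 47| = 10|u + 5| < 10·(ε/10) = ε.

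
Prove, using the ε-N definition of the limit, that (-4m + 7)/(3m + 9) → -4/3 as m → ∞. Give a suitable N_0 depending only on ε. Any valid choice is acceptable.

Suppose ε > 0. For m ≥ 1, |(-4m + 7)/(3m + 9) + 4/3| = |57|/(3(3m + 9)) = 57/(3(3m + 9)).
Since 3m + 9 ≥ 3m for m ≥ 1, this is ≤ 57/(3·3m) = (19/3)/m.
So |(-4m + 7)/(3m + 9) + 4/3| < ε whenever m > (19/3)/ε.
Take N_0 = (19/3)/ε. If m > N_0 then |(-4m + 7)/(3m + 9) + 4/3| ≤ (19/3)/m < ε.

N_0 = (19/3)/ε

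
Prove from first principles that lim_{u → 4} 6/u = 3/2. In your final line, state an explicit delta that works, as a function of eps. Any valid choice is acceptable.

delta = min(2, (4/3)eps)

Let eps > 0 be given. We seek delta > 0 such that 0 < |u − 4| < delta implies |6/u − (3/2)| < eps.
|6/u − (3/2)| = 6·|4 − u|/(4·|u|) = 6|u − 4|/(4|u|).
Require delta ≤ 2 so that |u| > 4 − 2 = 2, hence 4|u| > 8.
Then |6/u − (3/2)| < 6|u − 4|/8, which is < eps when |u − 4| < (4/3)eps.
Take delta = min(2, (4/3)eps). Then 0 < |u − 4| < delta gives both |u − 4| < 2 and |u − 4| < (4/3)eps, so |6/u − (3/2)| < eps.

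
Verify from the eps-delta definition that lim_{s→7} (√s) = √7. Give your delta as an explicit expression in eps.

Let eps > 0 be given. We want delta > 0 such that 0 < |s − 7| < delta implies |√s − √7| < eps.
Multiplying by the conjugate, |√s − √7| = |s − 7|/(√s + √7).
Restrict delta ≤ 7 so that |s − 7| < 7 forces s > 0, and then √s + √7 > √7.
Hence |√s − √7| < |s − 7|/√7, which is < eps once |s − 7| < √7·eps.
Take delta = min(7, √7·eps). If 0 < |s − 7| < delta then s > 0 and |√s − √7| < |s − 7|/√7 < eps.

delta = min(7, √7·eps)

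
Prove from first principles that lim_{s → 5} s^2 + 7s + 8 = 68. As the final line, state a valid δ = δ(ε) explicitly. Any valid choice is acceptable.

Suppose ε > 0. We want δ > 0 such that 0 < |s − 5| < δ implies |(s^2 + 7s + 8) − 68| < ε.
(s^2 + 7s + 8) − 68 = s^2 + 7s - 60 = (s − 5)(s + 12).
So |(s^2 + 7s + 8) − 68| = |s − 5|·|s + 12|.
Assume first that |s − 5| < 1, so |s| < 6. Then |s + 12| ≤ 6 + 12 = 18.
Hence |(s^2 + 7s + 8) − 68| ≤ 18|s − 5| < ε provided |s − 5| < ε/18.
Choosing δ = min(1, ε/18) ensures both conditions, hence |(s^2 + 7s + 8) − 68| < ε.

δ = min(1, ε/18)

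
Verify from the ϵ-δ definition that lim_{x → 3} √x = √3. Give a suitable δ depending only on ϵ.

Fix ϵ > 0. We want δ > 0 such that 0 < |x − 3| < δ implies |√x − √3| < ϵ.
Rationalise: √x − √3 = (x − 3)/(√x + √3), so |√x − √3| = |x − 3|/(√x + √3).
Restrict δ ≤ 3 so that |x − 3| < 3 forces x > 0, and then √x + √3 > √3.
Hence |√x − √3| < |x − 3|/√3, which is < ϵ once |x − 3| < √3·ϵ.
Take δ = min(3, √3·ϵ). If 0 < |x − 3| < δ then x > 0 and |√x − √3| < |x − 3|/√3 < ϵ.

δ = min(3, √3·ϵ)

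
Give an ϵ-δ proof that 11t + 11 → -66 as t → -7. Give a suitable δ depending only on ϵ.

Let ϵ > 0. We need δ > 0 so that 0 < |t + 7| < δ implies |(11t + 11) + 66| < ϵ.
|(11t + 11) + 66| = |11t + 77| = 11|t + 7|.
So 11|t + 7| < ϵ exactly when |t + 7| < ϵ/11.
Choosing δ = ϵ/11 gives |(11t + 11) + 66| = 11|t + 7| < ϵ whenever |t + 7| < δ.

δ = ϵ/11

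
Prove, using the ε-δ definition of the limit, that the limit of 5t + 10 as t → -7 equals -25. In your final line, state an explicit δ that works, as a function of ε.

Let ε > 0. We need δ > 0 so that 0 < |t + 7| < δ implies |(5t + 10) + 25| < ε.
Since (5t + 10) + 25 = 5(t + 7), we have |(5t + 10) + 25| = 5|t + 7|.
So 5|t + 7| < ε exactly when |t + 7| < ε/5.
Take δ = ε/5. If 0 < |t + 7| < δ then |(5t + 10) + 25| = 5|t + 7| < 5·(ε/5) = ε.

δ = ε/5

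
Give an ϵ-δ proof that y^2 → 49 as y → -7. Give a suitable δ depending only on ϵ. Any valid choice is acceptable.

δ = min(1, ϵ/15)

Let ϵ > 0 be given. We seek δ > 0 with 0 < |y + 7| < δ ⇒ |y^2 − 49| < ϵ.
Factor: y^2 − 49 = (y + 7)(y - 7), so |y^2 − 49| = |y + 7|·|y - 7|.
Restrict δ ≤ 1. Then |y + 7| < 1 gives |y| < 8, so by the triangle inequality |y - 7| ≤ 8 + 7 = 15.
Hence |y^2 − 49| ≤ 15|y + 7|, which is < ϵ once |y + 7| < ϵ/15.
Take δ = min(1, ϵ/15). If 0 < |y + 7| < δ then both bounds hold and |y^2 − 49| ≤ 15|y + 7| < 15·(ϵ/15) = ϵ.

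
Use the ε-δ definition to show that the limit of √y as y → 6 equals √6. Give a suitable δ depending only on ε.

δ = min(6, √6·ε)

Let ε > 0 be given. We want δ > 0 such that 0 < |y − 6| < δ implies |√y − √6| < ε.
Rationalise: √y − √6 = (y − 6)/(√y + √6), so |√y − √6| = |y − 6|/(√y + √6).
Restrict δ ≤ 6 so that |y − 6| < 6 forces y > 0, and then √y + √6 > √6.
Hence |√y − √6| < |y − 6|/√6, which is < ε once |y − 6| < √6·ε.
Take δ = min(6, √6·ε). If 0 < |y − 6| < δ then y > 0 and |√y − √6| < |y − 6|/√6 < ε.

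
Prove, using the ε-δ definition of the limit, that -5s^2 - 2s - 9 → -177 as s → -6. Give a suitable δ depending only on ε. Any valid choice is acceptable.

Let ε > 0. We want δ > 0 such that 0 < |s + 6| < δ implies |(-5s^2 - 2s - 9) + 177| < ε.
(-5s^2 - 2s - 9) + 177 = -5s^2 - 2s + 168 = (s + 6)(-5s + 28).
So |(-5s^2 - 2s - 9) + 177| = |s + 6|·|-5s + 28|.
Assume first that |s + 6| < 2, so |s| < 8. Then |-5s + 28| ≤ 5·8 + 28 = 68.
Hence |(-5s^2 - 2s - 9) + 177| ≤ 68|s + 6| < ε provided |s + 6| < ε/68.
Choosing δ = min(2, ε/68) ensures both conditions, hence |(-5s^2 - 2s - 9) + 177| < ε.

δ = min(2, ε/68)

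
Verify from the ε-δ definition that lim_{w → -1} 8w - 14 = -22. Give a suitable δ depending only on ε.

δ = ε/8

Fix ε > 0. We need δ > 0 so that 0 < |w + 1| < δ implies |(8w - 14) + 22| < ε.
Since (8w - 14) + 22 = 8(w + 1), we have |(8w - 14) + 22| = 8|w + 1|.
Thus it suffices that |w + 1| < ε/8.
Choosing δ = ε/8 gives |(8w - 14) + 22| = 8|w + 1| < ε whenever |w + 1| < δ.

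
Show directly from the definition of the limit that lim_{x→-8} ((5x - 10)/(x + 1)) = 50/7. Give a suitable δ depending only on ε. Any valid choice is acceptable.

δ = min(7/2, (49/30)ε)

Suppose ε > 0. We want δ > 0 with 0 < |x + 8| < δ ⇒ |(5x - 10)/(x + 1) − (50/7)| < ε.
Combining over a common denominator, (5x - 10)/(x + 1) − (50/7) = [(5x - 10)·(-7) − (-50)·(x + 1)] / [(-7)·(x + 1)] = 15(x + 8) / ((-7)(x + 1)).
So |(5x - 10)/(x + 1) − (50/7)| = 15|x + 8| / (7·|x + 1|).
Restrict δ ≤ 7/2. Then |x + 8| < 7/2 gives |x + 1| = |(x + 8) + (-7)| ≥ 7 − 7/2 = 7/2.
Hence |(5x - 10)/(x + 1) − (50/7)| < 15|x + 8|/(7·(7/2)) = (30/49)|x + 8|, which is < ε once |x + 8| < (49/30)ε.
Take δ = min(7/2, (49/30)ε). Then 0 < |x + 8| < δ forces both bounds, so |(5x - 10)/(x + 1) − (50/7)| < ε.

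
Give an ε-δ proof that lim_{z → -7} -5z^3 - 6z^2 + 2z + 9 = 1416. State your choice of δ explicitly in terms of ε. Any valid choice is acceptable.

δ = min(2, ε/867)

Fix ε > 0. We want δ > 0 such that 0 < |z + 7| < δ implies |(-5z^3 - 6z^2 + 2z + 9) − 1416| < ε.
(-5z^3 - 6z^2 + 2z + 9) − 1416 = -5z^3 - 6z^2 + 2z - 1407 = (z + 7)(-5z^2 + 29z - 201).
So |(-5z^3 - 6z^2 + 2z + 9) − 1416| = |z + 7|·|-5z^2 + 29z - 201|.
Require δ ≤ 2. Then |z + 7| < 2 gives |z| < 9, and by the triangle inequality |-5z^2 + 29z - 201| ≤ 5·9^2 + 29·9 + 201 = 867.
Hence |(-5z^3 - 6z^2 + 2z + 9) − 1416| ≤ 867|z + 7| < ε provided |z + 7| < ε/867.
Take δ = min(2, ε/867). Then 0 < |z + 7| < δ gives both |z + 7| < 2 and |z + 7| < ε/867, so |(-5z^3 - 6z^2 + 2z + 9) − 1416| < ε.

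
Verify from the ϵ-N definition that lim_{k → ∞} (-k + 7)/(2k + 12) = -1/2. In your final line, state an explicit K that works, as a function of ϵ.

Fix ϵ > 0. For k ≥ 1, |(-k + 7)/(2k + 12) + 1/2| = |26|/(2(2k + 12)) = 26/(2(2k + 12)).
Since 2k + 12 ≥ 2k for k ≥ 1, this is ≤ 26/(2·2k) = (13/2)/k.
So |(-k + 7)/(2k + 12) + 1/2| < ϵ whenever k > (13/2)/ϵ.
Take K = (13/2)/ϵ. If k > K then |(-k + 7)/(2k + 12) + 1/2| ≤ (13/2)/k < ϵ.

K = (13/2)/ϵ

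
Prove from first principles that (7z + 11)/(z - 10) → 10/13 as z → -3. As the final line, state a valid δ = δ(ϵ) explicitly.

Let ϵ > 0. We want δ > 0 with 0 < |z + 3| < δ ⇒ |(7z + 11)/(z - 10) − (10/13)| < ϵ.
Combining over a common denominator, (7z + 11)/(z - 10) − (10/13) = [(7z + 11)·(-13) − (-10)·(z - 10)] / [(-13)·(z - 10)] = -81(z + 3) / ((-13)(z - 10)).
So |(7z + 11)/(z - 10) − (10/13)| = 81|z + 3| / (13·|z − 10|).
Require δ ≤ 13/2, so |z − 10| ≥ |-13| − |z + 3| > 13 − 13/2 = 13/2.
Hence |(7z + 11)/(z - 10) − (10/13)| < 81|z + 3|/(13·(13/2)) = (162/169)|z + 3|, which is < ϵ once |z + 3| < (169/162)ϵ.
Take δ = min(13/2, (169/162)ϵ). Then 0 < |z + 3| < δ forces both bounds, so |(7z + 11)/(z - 10) − (10/13)| < ϵ.

δ = min(13/2, (169/162)ϵ)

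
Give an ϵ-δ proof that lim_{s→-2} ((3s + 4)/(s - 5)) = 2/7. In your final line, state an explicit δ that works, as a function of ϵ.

Let ϵ > 0. We want δ > 0 with 0 < |s + 2| < δ ⇒ |(3s + 4)/(s - 5) − (2/7)| < ϵ.
Combining over a common denominator, (3s + 4)/(s - 5) − (2/7) = [(3s + 4)·(-7) − (-2)·(s - 5)] / [(-7)·(s - 5)] = -19(s + 2) / ((-7)(s - 5)).
So |(3s + 4)/(s - 5) − (2/7)| = 19|s + 2| / (7·|s − 5|).
Require δ ≤ 7/2, so |s − 5| ≥ |-7| − |s + 2| > 7 − 7/2 = 7/2.
Hence |(3s + 4)/(s - 5) − (2/7)| < 19|s + 2|/(7·(7/2)) = (38/49)|s + 2|, which is < ϵ once |s + 2| < (49/38)ϵ.
Take δ = min(7/2, (49/38)ϵ). Then 0 < |s + 2| < δ forces both bounds, so |(3s + 4)/(s - 5) − (2/7)| < ϵ.

δ = min(7/2, (49/38)ϵ)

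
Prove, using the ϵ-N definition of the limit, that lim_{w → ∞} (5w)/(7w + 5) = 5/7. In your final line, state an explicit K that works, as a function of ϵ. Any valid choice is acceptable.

K = (25/49)/ϵ

Let ϵ > 0. We seek K > 0 such that w > K implies |(5w)/(7w + 5) − (5/7)| < ϵ.
(5w)/(7w + 5) − (5/7) = (7(5w) − 5(7w + 5)) / (7(7w + 5)) = -25/(7(7w + 5)).
For w > 0 we have 7w + 5 > 7w, so |(5w)/(7w + 5) − (5/7)| = 25/(7(7w + 5)) < 25/(7·7w) = (25/49)/w.
Thus |(5w)/(7w + 5) − (5/7)| < ϵ whenever w > (25/49)/ϵ.
Take K = (25/49)/ϵ. If w > K then |(5w)/(7w + 5) − (5/7)| < (25/49)/w < ϵ.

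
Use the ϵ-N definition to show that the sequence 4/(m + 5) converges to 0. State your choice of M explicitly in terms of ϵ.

M = 4/ϵ

Fix ϵ > 0. For m ≥ 1, |4/(m + 5) − 0| = 4/(m + 5) ≤ 4/m.
We need 4/m < ϵ, i.e. m > 4/ϵ.
Take M = 4/ϵ. If m > M then |4/(m + 5)| ≤ 4/m < ϵ.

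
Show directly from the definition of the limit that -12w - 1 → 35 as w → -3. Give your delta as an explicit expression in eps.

delta = eps/12

Let eps > 0 be given. We need delta > 0 so that 0 < |w + 3| < delta implies |(-12w - 1) − 35| < eps.
Since (-12w - 1) − 35 = -12(w + 3), we have |(-12w - 1) − 35| = 12|w + 3|.
Thus it suffices that |w + 3| < eps/12.
Choosing delta = eps/12 gives |(-12w - 1) − 35| = 12|w + 3| < eps whenever |w + 3| < delta.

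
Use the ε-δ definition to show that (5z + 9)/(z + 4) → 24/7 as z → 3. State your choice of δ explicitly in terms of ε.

δ = min(7/2, (49/22)ε)

Fix ε > 0. We want δ > 0 with 0 < |z − 3| < δ ⇒ |(5z + 9)/(z + 4) − (24/7)| < ε.
Combining over a common denominator, (5z + 9)/(z + 4) − (24/7) = [(5z + 9)·7 − 24·(z + 4)] / [7·(z + 4)] = 11(z − 3) / (7(z + 4)).
So |(5z + 9)/(z + 4) − (24/7)| = 11|z − 3| / (7·|z + 4|).
Require δ ≤ 7/2, so |z + 4| ≥ |7| − |z − 3| > 7 − 7/2 = 7/2.
Hence |(5z + 9)/(z + 4) − (24/7)| < 11|z − 3|/(7·(7/2)) = (22/49)|z − 3|, which is < ε once |z − 3| < (49/22)ε.
Take δ = min(7/2, (49/22)ε). Then 0 < |z − 3| < δ forces both bounds, so |(5z + 9)/(z + 4) − (24/7)| < ε.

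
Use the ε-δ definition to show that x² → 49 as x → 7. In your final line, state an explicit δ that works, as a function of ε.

δ = min(2, ε/16)

Let ε > 0 be given. We seek δ > 0 with 0 < |x − 7| < δ ⇒ |x² − 49| < ε.
Factor: x² − 49 = (x − 7)(x + 7), so |x² − 49| = |x − 7|·|x + 7|.
Impose δ ≤ 2 so that |x| < 9; then |x + 7| ≤ 16.
Hence |x² − 49| ≤ 16|x − 7|, which is < ε once |x − 7| < ε/16.
Take δ = min(2, ε/16). If 0 < |x − 7| < δ then both bounds hold and |x² − 49| ≤ 16|x − 7| < 16·(ε/16) = ε.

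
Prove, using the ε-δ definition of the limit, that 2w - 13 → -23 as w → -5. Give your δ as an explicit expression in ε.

δ = ε/2

Let ε > 0 be given. We need δ > 0 so that 0 < |w + 5| < δ implies |(2w - 13) + 23| < ε.
Since (2w - 13) + 23 = 2(w + 5), we have |(2w - 13) + 23| = 2|w + 5|.
Thus it suffices that |w + 5| < ε/2.
Choosing δ = ε/2 gives |(2w - 13) + 23| = 2|w + 5| < ε whenever |w + 5| < δ.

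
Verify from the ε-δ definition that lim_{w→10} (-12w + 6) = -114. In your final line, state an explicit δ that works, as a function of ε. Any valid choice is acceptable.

Let ε > 0 be given. We need δ > 0 so that 0 < |w − 10| < δ implies |(-12w + 6) + 114| < ε.
|(-12w + 6) + 114| = |-12w + 120| = 12|w − 10|.
So 12|w − 10| < ε exactly when |w − 10| < ε/12.
Take δ = ε/12. If 0 < |w − 10| < δ then |(-12w + 6) + 114| = 12|w − 10| < 12·(ε/12) = ε.

δ = ε/12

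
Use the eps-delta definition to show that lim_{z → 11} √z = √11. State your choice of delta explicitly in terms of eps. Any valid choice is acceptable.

Let eps > 0. We want delta > 0 such that 0 < |z − 11| < delta implies |√z − √11| < eps.
Rationalise: √z − √11 = (z − 11)/(√z + √11), so |√z − √11| = |z − 11|/(√z + √11).
Restrict delta ≤ 11 so that |z − 11| < 11 forces z > 0, and then √z + √11 > √11.
Hence |√z − √11| < |z − 11|/√11, which is < eps once |z − 11| < √11·eps.
Take delta = min(11, √11·eps). If 0 < |z − 11| < delta then z > 0 and |√z − √11| < |z − 11|/√11 < eps.

delta = min(11, √11·eps)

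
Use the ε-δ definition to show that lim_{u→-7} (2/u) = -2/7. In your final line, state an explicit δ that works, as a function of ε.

Let ε > 0 be given. We seek δ > 0 such that 0 < |u + 7| < δ implies |2/u + 2/7| < ε.
|2/u + 2/7| = 2·|-7 − u|/(7·|u|) = 2|u + 7|/(7|u|).
Require δ ≤ 7/2 so that |u| > 7 − 7/2 = 7/2, hence 7|u| > 49/2.
Then |2/u + 2/7| < 2|u + 7|/(49/2), which is < ε when |u + 7| < (49/4)ε.
Take δ = min(7/2, (49/4)ε). Then 0 < |u + 7| < δ gives both |u + 7| < 7/2 and |u + 7| < (49/4)ε, so |2/u + 2/7| < ε.

δ = min(7/2, (49/4)ε)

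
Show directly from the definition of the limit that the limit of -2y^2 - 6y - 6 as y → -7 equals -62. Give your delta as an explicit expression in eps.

delta = min(1, eps/24)

Let eps > 0 be given. We want delta > 0 such that 0 < |y + 7| < delta implies |(-2y^2 - 6y - 6) + 62| < eps.
(-2y^2 - 6y - 6) + 62 = -2y^2 - 6y + 56 = (y + 7)(-2y + 8).
So |(-2y^2 - 6y - 6) + 62| = |y + 7|·|-2y + 8|.
Assume first that |y + 7| < 1, so |y| < 8. Then |-2y + 8| ≤ 2·8 + 8 = 24.
Hence |(-2y^2 - 6y - 6) + 62| ≤ 24|y + 7| < eps provided |y + 7| < eps/24.
Take delta = min(1, eps/24). Then 0 < |y + 7| < delta gives both |y + 7| < 1 and |y + 7| < eps/24, so |(-2y^2 - 6y - 6) + 62| < eps.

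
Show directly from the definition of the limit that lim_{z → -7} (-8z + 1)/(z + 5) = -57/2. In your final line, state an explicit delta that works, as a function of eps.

delta = min(1, (2/41)eps)

Suppose eps > 0. We want delta > 0 with 0 < |z + 7| < delta ⇒ |(-8z + 1)/(z + 5) + 57/2| < eps.
Combining over a common denominator, (-8z + 1)/(z + 5) + 57/2 = [(-8z + 1)·(-2) − 57·(z + 5)] / [(-2)·(z + 5)] = -41(z + 7) / ((-2)(z + 5)).
So |(-8z + 1)/(z + 5) + 57/2| = 41|z + 7| / (2·|z + 5|).
Restrict delta ≤ 1. Then |z + 7| < 1 gives |z + 5| = |(z + 7) + (-2)| ≥ 2 − 1 = 1.
Hence |(-8z + 1)/(z + 5) + 57/2| < 41|z + 7|/(2·1) = (41/2)|z + 7|, which is < eps once |z + 7| < (2/41)eps.
Take delta = min(1, (2/41)eps). Then 0 < |z + 7| < delta forces both bounds, so |(-8z + 1)/(z + 5) + 57/2| < eps.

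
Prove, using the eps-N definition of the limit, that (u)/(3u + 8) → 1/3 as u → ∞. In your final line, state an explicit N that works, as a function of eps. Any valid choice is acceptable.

Let eps > 0 be given. We seek N > 0 such that u > N implies |(u)/(3u + 8) − (1/3)| < eps.
(u)/(3u + 8) − (1/3) = (3(u) − (3u + 8)) / (3(3u + 8)) = -8/(3(3u + 8)).
For u > 0 we have 3u + 8 > 3u, so |(u)/(3u + 8) − (1/3)| = 8/(3(3u + 8)) < 8/(3·3u) = (8/9)/u.
Thus |(u)/(3u + 8) − (1/3)| < eps whenever u > (8/9)/eps.
Take N = (8/9)/eps. If u > N then |(u)/(3u + 8) − (1/3)| < (8/9)/u < eps.

N = (8/9)/eps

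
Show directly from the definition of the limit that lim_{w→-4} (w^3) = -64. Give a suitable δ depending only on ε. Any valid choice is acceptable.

δ = min(2, ε/76)

Fix ε > 0. We seek δ > 0 with 0 < |w + 4| < δ ⇒ |w^3 + 64| < ε.
Factor: w^3 + 64 = (w + 4)(w^2 - 4w + 16), so |w^3 + 64| = |w + 4|·|w^2 - 4w + 16|.
Impose δ ≤ 2 so that |w| < 6; then |w^2 - 4w + 16| ≤ 76.
Hence |w^3 + 64| ≤ 76|w + 4|, which is < ε once |w + 4| < ε/76.
Take δ = min(2, ε/76). If 0 < |w + 4| < δ then both bounds hold and |w^3 + 64| ≤ 76|w + 4| < 76·(ε/76) = ε.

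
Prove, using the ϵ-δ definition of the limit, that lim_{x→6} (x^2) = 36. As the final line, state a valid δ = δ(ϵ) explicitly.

Suppose ϵ > 0. We seek δ > 0 with 0 < |x − 6| < δ ⇒ |x^2 − 36| < ϵ.
Factor: x^2 − 36 = (x − 6)(x + 6), so |x^2 − 36| = |x − 6|·|x + 6|.
Restrict δ ≤ 1. Then |x − 6| < 1 gives |x| < 7, so by the triangle inequality |x + 6| ≤ 7 + 6 = 13.
Hence |x^2 − 36| ≤ 13|x − 6|, which is < ϵ once |x − 6| < ϵ/13.
Take δ = min(1, ϵ/13). If 0 < |x − 6| < δ then both bounds hold and |x^2 − 36| ≤ 13|x − 6| < 13·(ϵ/13) = ϵ.

δ = min(1, ϵ/13)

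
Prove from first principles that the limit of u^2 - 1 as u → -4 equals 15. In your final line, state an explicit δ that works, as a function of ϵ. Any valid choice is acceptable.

Suppose ϵ > 0. We want δ > 0 such that 0 < |u + 4| < δ implies |(u^2 - 1) − 15| < ϵ.
(u^2 - 1) − 15 = u^2 - 16 = (u + 4)(u - 4).
So |(u^2 - 1) − 15| = |u + 4|·|u - 4|.
Assume first that |u + 4| < 2, so |u| < 6. Then |u - 4| ≤ 6 + 4 = 10.
Hence |(u^2 - 1) − 15| ≤ 10|u + 4| < ϵ provided |u + 4| < ϵ/10.
Choosing δ = min(2, ϵ/10) ensures both conditions, hence |(u^2 - 1) − 15| < ϵ.

δ = min(2, ϵ/10)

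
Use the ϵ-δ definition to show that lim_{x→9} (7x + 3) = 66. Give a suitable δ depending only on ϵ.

Let ϵ > 0 be given. We need δ > 0 so that 0 < |x − 9| < δ implies |(7x + 3) − 66| < ϵ.
|(7x + 3) − 66| = |7x - 63| = 7|x − 9|.
Thus it suffices that |x − 9| < ϵ/7.
Take δ = ϵ/7. If 0 < |x − 9| < δ then |(7x + 3) − 66| = 7|x − 9| < 7·(ϵ/7) = ϵ.

δ = ϵ/7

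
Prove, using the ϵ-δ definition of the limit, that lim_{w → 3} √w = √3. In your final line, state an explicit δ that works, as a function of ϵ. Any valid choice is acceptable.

Suppose ϵ > 0. We want δ > 0 such that 0 < |w − 3| < δ implies |√w − √3| < ϵ.
Rationalise: √w − √3 = (w − 3)/(√w + √3), so |√w − √3| = |w − 3|/(√w + √3).
Restrict δ ≤ 3 so that |w − 3| < 3 forces w > 0, and then √w + √3 > √3.
Hence |√w − √3| < |w − 3|/√3, which is < ϵ once |w − 3| < √3·ϵ.
Take δ = min(3, √3·ϵ). If 0 < |w − 3| < δ then w > 0 and |√w − √3| < |w − 3|/√3 < ϵ.

δ = min(3, √3·ϵ)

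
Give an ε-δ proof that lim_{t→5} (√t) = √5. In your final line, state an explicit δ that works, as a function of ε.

δ = min(5, √5·ε)

Let ε > 0 be given. We want δ > 0 such that 0 < |t − 5| < δ implies |√t − √5| < ε.
Multiplying by the conjugate, |√t − √5| = |t − 5|/(√t + √5).
Restrict δ ≤ 5 so that |t − 5| < 5 forces t > 0, and then √t + √5 > √5.
Hence |√t − √5| < |t − 5|/√5, which is < ε once |t − 5| < √5·ε.
Take δ = min(5, √5·ε). If 0 < |t − 5| < δ then t > 0 and |√t − √5| < |t − 5|/√5 < ε.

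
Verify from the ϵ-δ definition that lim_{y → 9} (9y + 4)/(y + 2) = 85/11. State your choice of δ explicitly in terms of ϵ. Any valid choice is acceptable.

δ = min(11/2, (121/28)ϵ)

Let ϵ > 0. We want δ > 0 with 0 < |y − 9| < δ ⇒ |(9y + 4)/(y + 2) − (85/11)| < ϵ.
Combining over a common denominator, (9y + 4)/(y + 2) − (85/11) = [(9y + 4)·11 − 85·(y + 2)] / [11·(y + 2)] = 14(y − 9) / (11(y + 2)).
So |(9y + 4)/(y + 2) − (85/11)| = 14|y − 9| / (11·|y + 2|).
Restrict δ ≤ 11/2. Then |y − 9| < 11/2 gives |y + 2| = |(y − 9) + 11| ≥ 11 − 11/2 = 11/2.
Hence |(9y + 4)/(y + 2) − (85/11)| < 14|y − 9|/(11·(11/2)) = (28/121)|y − 9|, which is < ϵ once |y − 9| < (121/28)ϵ.
Take δ = min(11/2, (121/28)ϵ). Then 0 < |y − 9| < δ forces both bounds, so |(9y + 4)/(y + 2) − (85/11)| < ϵ.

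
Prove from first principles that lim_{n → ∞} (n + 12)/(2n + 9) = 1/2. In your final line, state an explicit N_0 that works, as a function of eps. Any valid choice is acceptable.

Let eps > 0 be given. For n ≥ 1, |(n + 12)/(2n + 9) − (1/2)| = |15|/(2(2n + 9)) = 15/(2(2n + 9)).
Since 2n + 9 ≥ 2n for n ≥ 1, this is ≤ 15/(2·2n) = (15/4)/n.
So |(n + 12)/(2n + 9) − (1/2)| < eps whenever n > (15/4)/eps.
Take N_0 = (15/4)/eps. If n > N_0 then |(n + 12)/(2n + 9) − (1/2)| ≤ (15/4)/n < eps.

N_0 = (15/4)/eps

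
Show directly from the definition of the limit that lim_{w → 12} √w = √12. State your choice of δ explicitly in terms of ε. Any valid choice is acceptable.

Let ε > 0. We want δ > 0 such that 0 < |w − 12| < δ implies |√w − √12| < ε.
Rationalise: √w − √12 = (w − 12)/(√w + √12), so |√w − √12| = |w − 12|/(√w + √12).
Restrict δ ≤ 12 so that |w − 12| < 12 forces w > 0, and then √w + √12 > √12.
Hence |√w − √12| < |w − 12|/√12, which is < ε once |w − 12| < √12·ε.
Take δ = min(12, √12·ε). If 0 < |w − 12| < δ then w > 0 and |√w − √12| < |w − 12|/√12 < ε.

δ = min(12, √12·ε)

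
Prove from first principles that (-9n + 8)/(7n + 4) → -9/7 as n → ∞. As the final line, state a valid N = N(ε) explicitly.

N = (92/49)/ε

Let ε > 0. For n ≥ 1, |(-9n + 8)/(7n + 4) + 9/7| = |92|/(7(7n + 4)) = 92/(7(7n + 4)).
Since 7n + 4 ≥ 7n for n ≥ 1, this is ≤ 92/(7·7n) = (92/49)/n.
So |(-9n + 8)/(7n + 4) + 9/7| < ε whenever n > (92/49)/ε.
Take N = (92/49)/ε. If n > N then |(-9n + 8)/(7n + 4) + 9/7| ≤ (92/49)/n < ε.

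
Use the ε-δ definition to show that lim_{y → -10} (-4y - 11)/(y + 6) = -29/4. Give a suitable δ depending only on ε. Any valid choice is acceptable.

Let ε > 0. We want δ > 0 with 0 < |y + 10| < δ ⇒ |(-4y - 11)/(y + 6) + 29/4| < ε.
Combining over a common denominator, (-4y - 11)/(y + 6) + 29/4 = [(-4y - 11)·(-4) − 29·(y + 6)] / [(-4)·(y + 6)] = -13(y + 10) / ((-4)(y + 6)).
So |(-4y - 11)/(y + 6) + 29/4| = 13|y + 10| / (4·|y + 6|).
Require δ ≤ 2, so |y + 6| ≥ |-4| − |y + 10| > 4 − 2 = 2.
Hence |(-4y - 11)/(y + 6) + 29/4| < 13|y + 10|/(4·2) = (13/8)|y + 10|, which is < ε once |y + 10| < (8/13)ε.
Take δ = min(2, (8/13)ε). Then 0 < |y + 10| < δ forces both bounds, so |(-4y - 11)/(y + 6) + 29/4| < ε.

δ = min(2, (8/13)ε)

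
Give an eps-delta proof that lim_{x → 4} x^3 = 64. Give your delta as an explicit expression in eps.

delta = min(1, eps/61)

Suppose eps > 0. We seek delta > 0 with 0 < |x − 4| < delta ⇒ |x^3 − 64| < eps.
Factor: x^3 − 64 = (x − 4)(x^2 + 4x + 16), so |x^3 − 64| = |x − 4|·|x^2 + 4x + 16|.
Restrict delta ≤ 1. Then |x − 4| < 1 gives |x| < 5, so by the triangle inequality |x^2 + 4x + 16| ≤ 5^2 + 4·5 + 16 = 61.
Hence |x^3 − 64| ≤ 61|x − 4|, which is < eps once |x − 4| < eps/61.
Take delta = min(1, eps/61). If 0 < |x − 4| < delta then both bounds hold and |x^3 − 64| ≤ 61|x − 4| < 61·(eps/61) = eps.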